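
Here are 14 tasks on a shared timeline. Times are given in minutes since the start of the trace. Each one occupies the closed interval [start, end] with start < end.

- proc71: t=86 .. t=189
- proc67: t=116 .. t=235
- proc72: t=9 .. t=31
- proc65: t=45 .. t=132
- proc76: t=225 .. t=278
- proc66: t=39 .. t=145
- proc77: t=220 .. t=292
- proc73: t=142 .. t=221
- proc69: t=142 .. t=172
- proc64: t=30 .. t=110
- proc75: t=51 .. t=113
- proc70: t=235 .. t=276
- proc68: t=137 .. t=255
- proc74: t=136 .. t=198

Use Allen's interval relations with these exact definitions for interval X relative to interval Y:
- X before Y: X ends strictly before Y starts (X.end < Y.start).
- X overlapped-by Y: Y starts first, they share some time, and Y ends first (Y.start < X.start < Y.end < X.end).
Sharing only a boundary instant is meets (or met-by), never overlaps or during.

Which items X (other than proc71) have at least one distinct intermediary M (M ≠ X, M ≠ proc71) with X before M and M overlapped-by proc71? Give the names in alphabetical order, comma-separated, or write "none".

Target proc71 = [t=86, t=189].
Intermediaries M with M overlapped-by proc71: proc67, proc68, proc73, proc74.
Via proc67 — items with X before proc67: proc64, proc72, proc75.
Via proc68 — items with X before proc68: proc64, proc65, proc72, proc75.
Via proc73 — items with X before proc73: proc64, proc65, proc72, proc75.
Via proc74 — items with X before proc74: proc64, proc65, proc72, proc75.
Union: proc64, proc65, proc72, proc75.

proc64, proc65, proc72, proc75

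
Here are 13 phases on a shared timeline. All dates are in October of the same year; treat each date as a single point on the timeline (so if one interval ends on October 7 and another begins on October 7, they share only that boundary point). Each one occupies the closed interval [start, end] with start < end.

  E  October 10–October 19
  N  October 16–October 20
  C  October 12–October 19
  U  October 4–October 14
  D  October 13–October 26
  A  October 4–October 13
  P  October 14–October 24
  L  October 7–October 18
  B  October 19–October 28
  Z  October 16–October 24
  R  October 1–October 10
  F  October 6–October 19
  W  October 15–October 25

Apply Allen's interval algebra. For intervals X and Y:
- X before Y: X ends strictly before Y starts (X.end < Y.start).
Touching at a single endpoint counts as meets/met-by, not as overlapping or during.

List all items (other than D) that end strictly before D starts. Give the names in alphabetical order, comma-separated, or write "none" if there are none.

Target D = [October 13, October 26].
A [October 4, October 13] → meets → no.
B [October 19, October 28] → overlapped-by → no.
C [October 12, October 19] → overlaps → no.
E [October 10, October 19] → overlaps → no.
F [October 6, October 19] → overlaps → no.
L [October 7, October 18] → overlaps → no.
N [October 16, October 20] → during → no.
P [October 14, October 24] → during → no.
R [October 1, October 10] → before → yes.
U [October 4, October 14] → overlaps → no.
W [October 15, October 25] → during → no.
Z [October 16, October 24] → during → no.
Result: R.

R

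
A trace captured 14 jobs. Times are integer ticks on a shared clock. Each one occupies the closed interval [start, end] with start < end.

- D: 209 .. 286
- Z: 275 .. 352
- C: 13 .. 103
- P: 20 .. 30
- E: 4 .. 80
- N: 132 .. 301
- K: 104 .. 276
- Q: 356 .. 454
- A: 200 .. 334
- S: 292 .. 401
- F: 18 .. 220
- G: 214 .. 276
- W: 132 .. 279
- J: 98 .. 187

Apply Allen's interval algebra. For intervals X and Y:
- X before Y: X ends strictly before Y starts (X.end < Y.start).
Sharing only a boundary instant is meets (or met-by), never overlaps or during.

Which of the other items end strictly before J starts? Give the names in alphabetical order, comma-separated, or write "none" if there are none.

Target J = [98, 187].
A [200, 334] → after → no.
C [13, 103] → overlaps → no.
D [209, 286] → after → no.
E [4, 80] → before → yes.
F [18, 220] → contains → no.
G [214, 276] → after → no.
K [104, 276] → overlapped-by → no.
N [132, 301] → overlapped-by → no.
P [20, 30] → before → yes.
Q [356, 454] → after → no.
S [292, 401] → after → no.
W [132, 279] → overlapped-by → no.
Z [275, 352] → after → no.
Result: E, P.

E, P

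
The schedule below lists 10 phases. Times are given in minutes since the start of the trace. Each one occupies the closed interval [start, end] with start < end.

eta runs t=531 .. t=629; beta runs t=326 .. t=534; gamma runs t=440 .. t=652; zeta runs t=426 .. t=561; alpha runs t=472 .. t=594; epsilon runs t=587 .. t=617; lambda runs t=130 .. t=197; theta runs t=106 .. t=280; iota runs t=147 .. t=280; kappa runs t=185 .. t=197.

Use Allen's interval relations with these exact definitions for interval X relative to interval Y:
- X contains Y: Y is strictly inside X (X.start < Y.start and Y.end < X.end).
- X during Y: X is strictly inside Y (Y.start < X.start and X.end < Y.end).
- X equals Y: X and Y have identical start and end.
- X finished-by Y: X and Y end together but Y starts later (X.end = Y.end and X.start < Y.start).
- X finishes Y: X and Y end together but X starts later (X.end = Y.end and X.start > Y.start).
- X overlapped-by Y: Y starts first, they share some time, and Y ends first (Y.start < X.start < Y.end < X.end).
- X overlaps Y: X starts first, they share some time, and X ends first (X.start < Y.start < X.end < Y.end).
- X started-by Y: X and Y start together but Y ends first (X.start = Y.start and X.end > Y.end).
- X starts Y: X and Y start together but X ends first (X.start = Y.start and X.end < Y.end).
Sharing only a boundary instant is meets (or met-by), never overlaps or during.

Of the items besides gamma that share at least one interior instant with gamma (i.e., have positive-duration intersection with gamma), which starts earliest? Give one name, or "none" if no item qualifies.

beta

Target gamma = [t=440, t=652].
alpha [t=472, t=594] → during → candidate.
beta [t=326, t=534] → overlaps → candidate.
epsilon [t=587, t=617] → during → candidate.
eta [t=531, t=629] → during → candidate.
iota [t=147, t=280] → before → excluded.
kappa [t=185, t=197] → before → excluded.
lambda [t=130, t=197] → before → excluded.
theta [t=106, t=280] → before → excluded.
zeta [t=426, t=561] → overlaps → candidate.
Among candidates, earliest start is t=326 → beta.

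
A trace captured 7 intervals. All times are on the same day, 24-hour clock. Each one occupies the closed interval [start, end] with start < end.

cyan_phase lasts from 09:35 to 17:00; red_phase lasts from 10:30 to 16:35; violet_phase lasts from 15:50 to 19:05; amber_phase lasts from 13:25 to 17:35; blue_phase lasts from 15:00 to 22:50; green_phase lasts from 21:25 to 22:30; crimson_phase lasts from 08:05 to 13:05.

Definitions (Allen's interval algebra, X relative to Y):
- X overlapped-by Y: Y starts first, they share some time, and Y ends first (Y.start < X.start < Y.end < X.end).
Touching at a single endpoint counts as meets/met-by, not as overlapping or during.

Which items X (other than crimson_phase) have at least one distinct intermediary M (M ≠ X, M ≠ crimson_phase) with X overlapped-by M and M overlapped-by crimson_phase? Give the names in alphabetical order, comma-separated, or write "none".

amber_phase, blue_phase, violet_phase

Target crimson_phase = [08:05, 13:05].
Intermediaries M with M overlapped-by crimson_phase: cyan_phase, red_phase.
Via cyan_phase — items with X overlapped-by cyan_phase: amber_phase, blue_phase, violet_phase.
Via red_phase — items with X overlapped-by red_phase: amber_phase, blue_phase, violet_phase.
Union: amber_phase, blue_phase, violet_phase.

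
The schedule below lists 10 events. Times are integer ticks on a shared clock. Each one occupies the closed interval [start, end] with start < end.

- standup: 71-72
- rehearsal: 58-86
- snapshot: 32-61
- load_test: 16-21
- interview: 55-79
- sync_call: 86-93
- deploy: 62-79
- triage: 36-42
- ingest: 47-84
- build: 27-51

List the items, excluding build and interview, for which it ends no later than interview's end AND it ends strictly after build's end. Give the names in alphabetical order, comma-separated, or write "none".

deploy, snapshot, standup

Conditions: its end is no later than interview's end (X.end <= 79) AND its end is strictly after build's end (X.end > 51).
deploy: end 79 <= 79? ✓; end 79 > 51? ✓ → yes.
ingest: end 84 <= 79? ✗; end 84 > 51? ✓ → no.
load_test: end 21 <= 79? ✓; end 21 > 51? ✗ → no.
rehearsal: end 86 <= 79? ✗; end 86 > 51? ✓ → no.
snapshot: end 61 <= 79? ✓; end 61 > 51? ✓ → yes.
standup: end 72 <= 79? ✓; end 72 > 51? ✓ → yes.
sync_call: end 93 <= 79? ✗; end 93 > 51? ✓ → no.
triage: end 42 <= 79? ✓; end 42 > 51? ✗ → no.
Result: deploy, snapshot, standup.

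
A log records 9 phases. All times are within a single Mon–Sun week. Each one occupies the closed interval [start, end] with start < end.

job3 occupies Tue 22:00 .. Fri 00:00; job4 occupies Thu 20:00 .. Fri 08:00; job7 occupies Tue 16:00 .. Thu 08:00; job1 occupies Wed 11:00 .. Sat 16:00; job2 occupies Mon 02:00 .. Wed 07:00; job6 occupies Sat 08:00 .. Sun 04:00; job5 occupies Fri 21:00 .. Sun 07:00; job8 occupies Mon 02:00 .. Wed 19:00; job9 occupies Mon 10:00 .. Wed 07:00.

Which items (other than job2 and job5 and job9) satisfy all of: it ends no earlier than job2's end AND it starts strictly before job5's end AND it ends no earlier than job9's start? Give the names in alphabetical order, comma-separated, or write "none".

Conditions: its end is no earlier than job2's end (X.end >= Wed 07:00) AND its start is strictly before job5's end (X.start < Sun 07:00) AND its end is no earlier than job9's start (X.end >= Mon 10:00).
job1: end Sat 16:00 >= Wed 07:00? ✓; start Wed 11:00 < Sun 07:00? ✓; end Sat 16:00 >= Mon 10:00? ✓ → yes.
job3: end Fri 00:00 >= Wed 07:00? ✓; start Tue 22:00 < Sun 07:00? ✓; end Fri 00:00 >= Mon 10:00? ✓ → yes.
job4: end Fri 08:00 >= Wed 07:00? ✓; start Thu 20:00 < Sun 07:00? ✓; end Fri 08:00 >= Mon 10:00? ✓ → yes.
job6: end Sun 04:00 >= Wed 07:00? ✓; start Sat 08:00 < Sun 07:00? ✓; end Sun 04:00 >= Mon 10:00? ✓ → yes.
job7: end Thu 08:00 >= Wed 07:00? ✓; start Tue 16:00 < Sun 07:00? ✓; end Thu 08:00 >= Mon 10:00? ✓ → yes.
job8: end Wed 19:00 >= Wed 07:00? ✓; start Mon 02:00 < Sun 07:00? ✓; end Wed 19:00 >= Mon 10:00? ✓ → yes.
Result: job1, job3, job4, job6, job7, job8.

job1, job3, job4, job6, job7, job8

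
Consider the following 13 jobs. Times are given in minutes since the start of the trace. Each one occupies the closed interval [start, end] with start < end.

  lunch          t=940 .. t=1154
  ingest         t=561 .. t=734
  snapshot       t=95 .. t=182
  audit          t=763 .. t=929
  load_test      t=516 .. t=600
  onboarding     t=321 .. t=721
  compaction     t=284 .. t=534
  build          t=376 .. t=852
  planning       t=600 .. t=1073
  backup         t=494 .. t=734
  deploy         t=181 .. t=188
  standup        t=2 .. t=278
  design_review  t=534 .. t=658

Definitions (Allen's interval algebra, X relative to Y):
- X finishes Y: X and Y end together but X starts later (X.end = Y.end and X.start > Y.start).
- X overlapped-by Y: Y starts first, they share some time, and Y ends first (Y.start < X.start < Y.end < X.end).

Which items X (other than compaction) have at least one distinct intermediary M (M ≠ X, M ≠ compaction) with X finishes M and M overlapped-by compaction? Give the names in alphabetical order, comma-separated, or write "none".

ingest

Target compaction = [t=284, t=534].
Intermediaries M with M overlapped-by compaction: backup, build, load_test, onboarding.
Via backup — items with X finishes backup: ingest.
Via build — items with X finishes build: none.
Via load_test — items with X finishes load_test: none.
Via onboarding — items with X finishes onboarding: none.
Union: ingest.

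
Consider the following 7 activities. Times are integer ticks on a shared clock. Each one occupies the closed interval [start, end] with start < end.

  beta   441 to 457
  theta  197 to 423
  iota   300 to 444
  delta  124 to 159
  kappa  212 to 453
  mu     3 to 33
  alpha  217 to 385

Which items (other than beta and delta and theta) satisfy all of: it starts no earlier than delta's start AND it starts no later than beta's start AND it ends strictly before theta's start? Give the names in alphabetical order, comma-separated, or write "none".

none

Conditions: its start is no earlier than delta's start (X.start >= 124) AND its start is no later than beta's start (X.start <= 441) AND its end is strictly before theta's start (X.end < 197).
alpha: start 217 >= 124? ✓; start 217 <= 441? ✓; end 385 < 197? ✗ → no.
iota: start 300 >= 124? ✓; start 300 <= 441? ✓; end 444 < 197? ✗ → no.
kappa: start 212 >= 124? ✓; start 212 <= 441? ✓; end 453 < 197? ✗ → no.
mu: start 3 >= 124? ✗; start 3 <= 441? ✓; end 33 < 197? ✓ → no.
Result: none.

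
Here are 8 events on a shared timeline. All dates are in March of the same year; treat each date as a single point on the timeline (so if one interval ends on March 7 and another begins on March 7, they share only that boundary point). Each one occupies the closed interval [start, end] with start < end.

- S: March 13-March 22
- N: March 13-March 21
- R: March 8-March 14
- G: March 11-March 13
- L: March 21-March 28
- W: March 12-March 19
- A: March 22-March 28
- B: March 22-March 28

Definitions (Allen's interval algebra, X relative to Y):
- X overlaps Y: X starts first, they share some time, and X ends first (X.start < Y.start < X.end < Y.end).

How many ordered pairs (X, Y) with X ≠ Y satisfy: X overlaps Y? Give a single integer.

7

Checking all 56 ordered pairs for relation 'overlaps'; matching pairs in alphabetical order:
(G, W): G overlaps W ✓
(R, N): R overlaps N ✓
(R, S): R overlaps S ✓
(R, W): R overlaps W ✓
(S, L): S overlaps L ✓
(W, N): W overlaps N ✓
(W, S): W overlaps S ✓
Count: 7.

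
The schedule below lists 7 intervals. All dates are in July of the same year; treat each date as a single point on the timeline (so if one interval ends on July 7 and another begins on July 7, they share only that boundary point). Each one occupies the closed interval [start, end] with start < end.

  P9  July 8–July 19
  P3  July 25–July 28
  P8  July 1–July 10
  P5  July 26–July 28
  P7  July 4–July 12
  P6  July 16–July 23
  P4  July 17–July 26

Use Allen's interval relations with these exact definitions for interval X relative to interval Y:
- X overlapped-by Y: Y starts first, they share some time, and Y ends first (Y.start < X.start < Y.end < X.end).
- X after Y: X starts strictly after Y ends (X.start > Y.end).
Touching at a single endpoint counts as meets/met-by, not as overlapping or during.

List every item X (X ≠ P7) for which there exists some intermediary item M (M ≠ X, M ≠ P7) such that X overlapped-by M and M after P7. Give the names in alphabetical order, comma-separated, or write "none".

P3, P4

Target P7 = [July 4, July 12].
Intermediaries M with M after P7: P3, P4, P5, P6.
Via P3 — items with X overlapped-by P3: none.
Via P4 — items with X overlapped-by P4: P3.
Via P5 — items with X overlapped-by P5: none.
Via P6 — items with X overlapped-by P6: P4.
Union: P3, P4.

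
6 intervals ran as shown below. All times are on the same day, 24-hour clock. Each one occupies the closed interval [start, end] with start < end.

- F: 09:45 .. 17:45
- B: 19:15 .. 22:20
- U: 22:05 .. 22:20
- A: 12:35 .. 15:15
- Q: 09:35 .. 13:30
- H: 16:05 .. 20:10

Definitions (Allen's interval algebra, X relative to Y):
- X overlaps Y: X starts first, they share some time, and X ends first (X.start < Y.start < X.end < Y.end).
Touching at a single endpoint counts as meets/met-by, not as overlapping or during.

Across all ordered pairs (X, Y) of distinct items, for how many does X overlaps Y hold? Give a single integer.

4

Checking all 30 ordered pairs for relation 'overlaps'; matching pairs in alphabetical order:
(F, H): F overlaps H ✓
(H, B): H overlaps B ✓
(Q, A): Q overlaps A ✓
(Q, F): Q overlaps F ✓
Count: 4.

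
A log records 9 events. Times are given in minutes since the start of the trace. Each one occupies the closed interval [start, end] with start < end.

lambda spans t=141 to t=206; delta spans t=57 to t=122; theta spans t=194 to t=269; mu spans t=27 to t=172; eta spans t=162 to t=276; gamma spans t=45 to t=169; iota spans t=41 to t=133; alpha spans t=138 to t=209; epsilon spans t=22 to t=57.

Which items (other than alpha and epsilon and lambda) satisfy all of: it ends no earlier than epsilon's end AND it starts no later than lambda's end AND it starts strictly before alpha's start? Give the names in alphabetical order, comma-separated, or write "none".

Conditions: its end is no earlier than epsilon's end (X.end >= t=57) AND its start is no later than lambda's end (X.start <= t=206) AND its start is strictly before alpha's start (X.start < t=138).
delta: end t=122 >= t=57? ✓; start t=57 <= t=206? ✓; start t=57 < t=138? ✓ → yes.
eta: end t=276 >= t=57? ✓; start t=162 <= t=206? ✓; start t=162 < t=138? ✗ → no.
gamma: end t=169 >= t=57? ✓; start t=45 <= t=206? ✓; start t=45 < t=138? ✓ → yes.
iota: end t=133 >= t=57? ✓; start t=41 <= t=206? ✓; start t=41 < t=138? ✓ → yes.
mu: end t=172 >= t=57? ✓; start t=27 <= t=206? ✓; start t=27 < t=138? ✓ → yes.
theta: end t=269 >= t=57? ✓; start t=194 <= t=206? ✓; start t=194 < t=138? ✗ → no.
Result: delta, gamma, iota, mu.

delta, gamma, iota, mu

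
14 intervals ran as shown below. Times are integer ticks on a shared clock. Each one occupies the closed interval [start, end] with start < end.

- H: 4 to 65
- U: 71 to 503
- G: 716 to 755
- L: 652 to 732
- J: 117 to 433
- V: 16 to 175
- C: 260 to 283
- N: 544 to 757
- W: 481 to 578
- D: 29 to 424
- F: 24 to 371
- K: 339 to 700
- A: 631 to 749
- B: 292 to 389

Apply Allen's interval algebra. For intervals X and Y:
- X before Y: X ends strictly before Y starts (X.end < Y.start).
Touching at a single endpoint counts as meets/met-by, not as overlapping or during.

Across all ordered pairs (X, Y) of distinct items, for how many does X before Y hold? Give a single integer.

53

Checking all 182 ordered pairs for relation 'before'; matching pairs in alphabetical order:
(B, A): B before A ✓
(B, G): B before G ✓
(B, L): B before L ✓
(B, N): B before N ✓
(B, W): B before W ✓
(C, A): C before A ✓
(C, B): C before B ✓
(C, G): C before G ✓
(C, K): C before K ✓
(C, L): C before L ✓
(C, N): C before N ✓
(C, W): C before W ✓
(D, A): D before A ✓
(D, G): D before G ✓
(D, L): D before L ✓
(D, N): D before N ✓
(D, W): D before W ✓
(F, A): F before A ✓
(F, G): F before G ✓
(F, L): F before L ✓
(F, N): F before N ✓
(F, W): F before W ✓
(H, A): H before A ✓
(H, B): H before B ✓
... plus 29 further pairs not listed.
Count: 53.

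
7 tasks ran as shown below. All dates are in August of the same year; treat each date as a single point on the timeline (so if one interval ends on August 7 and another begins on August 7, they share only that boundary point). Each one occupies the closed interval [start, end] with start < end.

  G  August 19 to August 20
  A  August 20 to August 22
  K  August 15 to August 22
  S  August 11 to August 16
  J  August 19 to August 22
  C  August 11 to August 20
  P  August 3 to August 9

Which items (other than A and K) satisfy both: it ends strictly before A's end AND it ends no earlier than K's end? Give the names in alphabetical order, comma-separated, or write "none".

Conditions: its end is strictly before A's end (X.end < August 22) AND its end is no earlier than K's end (X.end >= August 22).
C: end August 20 < August 22? ✓; end August 20 >= August 22? ✗ → no.
G: end August 20 < August 22? ✓; end August 20 >= August 22? ✗ → no.
J: end August 22 < August 22? ✗; end August 22 >= August 22? ✓ → no.
P: end August 9 < August 22? ✓; end August 9 >= August 22? ✗ → no.
S: end August 16 < August 22? ✓; end August 16 >= August 22? ✗ → no.
Result: none.

none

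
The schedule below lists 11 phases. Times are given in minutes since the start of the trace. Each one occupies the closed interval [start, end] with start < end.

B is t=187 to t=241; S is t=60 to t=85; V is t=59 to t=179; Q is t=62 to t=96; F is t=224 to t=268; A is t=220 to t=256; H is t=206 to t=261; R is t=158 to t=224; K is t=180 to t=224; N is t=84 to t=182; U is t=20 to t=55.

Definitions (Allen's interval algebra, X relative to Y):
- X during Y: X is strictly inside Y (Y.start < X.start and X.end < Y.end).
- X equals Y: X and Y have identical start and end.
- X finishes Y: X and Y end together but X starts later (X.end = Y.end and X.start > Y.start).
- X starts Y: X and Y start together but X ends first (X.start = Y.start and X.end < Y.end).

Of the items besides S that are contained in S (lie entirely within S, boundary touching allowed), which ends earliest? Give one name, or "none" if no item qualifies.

Target S = [t=60, t=85].
A [t=220, t=256] → after → excluded.
B [t=187, t=241] → after → excluded.
F [t=224, t=268] → after → excluded.
H [t=206, t=261] → after → excluded.
K [t=180, t=224] → after → excluded.
N [t=84, t=182] → overlapped-by → excluded.
Q [t=62, t=96] → overlapped-by → excluded.
R [t=158, t=224] → after → excluded.
U [t=20, t=55] → before → excluded.
V [t=59, t=179] → contains → excluded.
No candidates → none.

none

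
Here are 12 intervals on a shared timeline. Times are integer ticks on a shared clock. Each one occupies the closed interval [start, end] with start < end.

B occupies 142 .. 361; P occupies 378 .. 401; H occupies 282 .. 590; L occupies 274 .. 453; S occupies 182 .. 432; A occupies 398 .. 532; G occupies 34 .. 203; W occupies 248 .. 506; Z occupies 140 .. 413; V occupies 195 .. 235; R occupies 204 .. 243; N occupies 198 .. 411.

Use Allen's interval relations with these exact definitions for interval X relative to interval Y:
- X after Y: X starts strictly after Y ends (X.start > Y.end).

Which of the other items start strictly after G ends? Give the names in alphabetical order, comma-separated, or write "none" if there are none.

Target G = [34, 203].
A [398, 532] → after → yes.
B [142, 361] → overlapped-by → no.
H [282, 590] → after → yes.
L [274, 453] → after → yes.
N [198, 411] → overlapped-by → no.
P [378, 401] → after → yes.
R [204, 243] → after → yes.
S [182, 432] → overlapped-by → no.
V [195, 235] → overlapped-by → no.
W [248, 506] → after → yes.
Z [140, 413] → overlapped-by → no.
Result: A, H, L, P, R, W.

A, H, L, P, R, W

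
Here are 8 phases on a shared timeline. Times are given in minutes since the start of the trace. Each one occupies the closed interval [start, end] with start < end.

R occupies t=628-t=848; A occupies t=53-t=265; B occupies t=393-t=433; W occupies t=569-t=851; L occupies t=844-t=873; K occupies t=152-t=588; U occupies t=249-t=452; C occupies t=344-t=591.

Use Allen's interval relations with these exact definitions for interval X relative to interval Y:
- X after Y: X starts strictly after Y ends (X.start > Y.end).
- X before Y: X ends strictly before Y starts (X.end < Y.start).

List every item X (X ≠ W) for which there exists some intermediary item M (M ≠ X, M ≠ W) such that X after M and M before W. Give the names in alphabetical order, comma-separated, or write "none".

B, C, L, R

Target W = [t=569, t=851].
Intermediaries M with M before W: A, B, U.
Via A — items with X after A: B, C, L, R.
Via B — items with X after B: L, R.
Via U — items with X after U: L, R.
Union: B, C, L, R.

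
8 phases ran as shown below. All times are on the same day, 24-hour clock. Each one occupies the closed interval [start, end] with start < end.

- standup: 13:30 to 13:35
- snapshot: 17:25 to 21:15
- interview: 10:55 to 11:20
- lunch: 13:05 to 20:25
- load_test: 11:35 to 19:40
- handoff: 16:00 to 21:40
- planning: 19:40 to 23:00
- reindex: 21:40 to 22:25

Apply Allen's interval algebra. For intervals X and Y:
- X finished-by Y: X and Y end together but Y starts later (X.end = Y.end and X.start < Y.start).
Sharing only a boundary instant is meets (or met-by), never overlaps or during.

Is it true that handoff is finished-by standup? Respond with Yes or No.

handoff = [16:00, 21:40], standup = [13:30, 13:35].
Actual relation of handoff to standup: after.
Asked whether 'finished-by' holds → No.

No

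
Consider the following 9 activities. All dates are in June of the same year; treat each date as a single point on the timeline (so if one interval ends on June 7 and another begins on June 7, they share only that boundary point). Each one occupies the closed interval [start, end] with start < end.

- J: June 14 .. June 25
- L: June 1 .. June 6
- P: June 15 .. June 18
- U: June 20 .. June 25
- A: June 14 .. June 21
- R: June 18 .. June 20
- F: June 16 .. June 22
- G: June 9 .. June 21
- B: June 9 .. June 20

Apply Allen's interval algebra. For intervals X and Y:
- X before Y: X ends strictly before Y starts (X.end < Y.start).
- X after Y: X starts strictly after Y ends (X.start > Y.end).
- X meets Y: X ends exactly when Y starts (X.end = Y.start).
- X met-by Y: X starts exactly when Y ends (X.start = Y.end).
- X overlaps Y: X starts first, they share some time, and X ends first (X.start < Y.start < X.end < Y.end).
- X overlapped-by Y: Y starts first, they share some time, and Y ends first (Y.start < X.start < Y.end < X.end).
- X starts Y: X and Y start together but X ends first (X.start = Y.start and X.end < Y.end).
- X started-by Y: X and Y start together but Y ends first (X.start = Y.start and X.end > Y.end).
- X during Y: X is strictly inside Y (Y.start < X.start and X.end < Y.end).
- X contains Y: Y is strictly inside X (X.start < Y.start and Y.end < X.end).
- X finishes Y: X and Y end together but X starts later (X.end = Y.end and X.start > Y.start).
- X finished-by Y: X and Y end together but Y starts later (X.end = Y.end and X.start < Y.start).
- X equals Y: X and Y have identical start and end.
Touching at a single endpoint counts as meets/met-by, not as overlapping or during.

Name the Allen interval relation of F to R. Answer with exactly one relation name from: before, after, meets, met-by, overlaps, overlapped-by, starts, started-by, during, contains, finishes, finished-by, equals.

F = [June 16, June 22]; R = [June 18, June 20].
Compare endpoints: F.start < R.start, F.start < R.end, F.end > R.start, F.end > R.end.
That pattern is 'contains'.

contains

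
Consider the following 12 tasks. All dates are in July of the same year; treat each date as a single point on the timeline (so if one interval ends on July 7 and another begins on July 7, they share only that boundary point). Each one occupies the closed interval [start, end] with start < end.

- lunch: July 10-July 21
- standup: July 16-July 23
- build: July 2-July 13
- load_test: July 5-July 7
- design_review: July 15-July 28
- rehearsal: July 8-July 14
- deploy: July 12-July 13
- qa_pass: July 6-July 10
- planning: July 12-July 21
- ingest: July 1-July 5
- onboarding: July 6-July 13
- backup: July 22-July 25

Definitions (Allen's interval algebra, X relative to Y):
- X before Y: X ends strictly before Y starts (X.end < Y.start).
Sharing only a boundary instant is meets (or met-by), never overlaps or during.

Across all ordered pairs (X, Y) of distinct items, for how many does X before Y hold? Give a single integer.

35

Checking all 132 ordered pairs for relation 'before'; matching pairs in alphabetical order:
(build, backup): build before backup ✓
(build, design_review): build before design_review ✓
(build, standup): build before standup ✓
(deploy, backup): deploy before backup ✓
(deploy, design_review): deploy before design_review ✓
(deploy, standup): deploy before standup ✓
(ingest, backup): ingest before backup ✓
(ingest, deploy): ingest before deploy ✓
(ingest, design_review): ingest before design_review ✓
(ingest, lunch): ingest before lunch ✓
(ingest, onboarding): ingest before onboarding ✓
(ingest, planning): ingest before planning ✓
(ingest, qa_pass): ingest before qa_pass ✓
(ingest, rehearsal): ingest before rehearsal ✓
(ingest, standup): ingest before standup ✓
(load_test, backup): load_test before backup ✓
(load_test, deploy): load_test before deploy ✓
(load_test, design_review): load_test before design_review ✓
(load_test, lunch): load_test before lunch ✓
(load_test, planning): load_test before planning ✓
(load_test, rehearsal): load_test before rehearsal ✓
(load_test, standup): load_test before standup ✓
(lunch, backup): lunch before backup ✓
(onboarding, backup): onboarding before backup ✓
... plus 11 further pairs not listed.
Count: 35.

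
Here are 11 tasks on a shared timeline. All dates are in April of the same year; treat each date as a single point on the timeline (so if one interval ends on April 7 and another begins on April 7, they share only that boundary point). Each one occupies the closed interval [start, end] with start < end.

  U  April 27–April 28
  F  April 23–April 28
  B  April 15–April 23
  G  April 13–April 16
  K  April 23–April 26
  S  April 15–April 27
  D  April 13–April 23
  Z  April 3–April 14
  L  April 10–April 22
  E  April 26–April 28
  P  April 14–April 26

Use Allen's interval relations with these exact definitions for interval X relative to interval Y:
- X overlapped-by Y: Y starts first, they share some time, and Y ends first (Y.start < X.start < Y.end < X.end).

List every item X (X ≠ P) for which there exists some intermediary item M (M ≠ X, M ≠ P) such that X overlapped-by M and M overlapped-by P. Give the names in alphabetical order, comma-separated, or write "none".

Target P = [April 14, April 26].
Intermediaries M with M overlapped-by P: F, S.
Via F — items with X overlapped-by F: none.
Via S — items with X overlapped-by S: E, F.
Union: E, F.

E, F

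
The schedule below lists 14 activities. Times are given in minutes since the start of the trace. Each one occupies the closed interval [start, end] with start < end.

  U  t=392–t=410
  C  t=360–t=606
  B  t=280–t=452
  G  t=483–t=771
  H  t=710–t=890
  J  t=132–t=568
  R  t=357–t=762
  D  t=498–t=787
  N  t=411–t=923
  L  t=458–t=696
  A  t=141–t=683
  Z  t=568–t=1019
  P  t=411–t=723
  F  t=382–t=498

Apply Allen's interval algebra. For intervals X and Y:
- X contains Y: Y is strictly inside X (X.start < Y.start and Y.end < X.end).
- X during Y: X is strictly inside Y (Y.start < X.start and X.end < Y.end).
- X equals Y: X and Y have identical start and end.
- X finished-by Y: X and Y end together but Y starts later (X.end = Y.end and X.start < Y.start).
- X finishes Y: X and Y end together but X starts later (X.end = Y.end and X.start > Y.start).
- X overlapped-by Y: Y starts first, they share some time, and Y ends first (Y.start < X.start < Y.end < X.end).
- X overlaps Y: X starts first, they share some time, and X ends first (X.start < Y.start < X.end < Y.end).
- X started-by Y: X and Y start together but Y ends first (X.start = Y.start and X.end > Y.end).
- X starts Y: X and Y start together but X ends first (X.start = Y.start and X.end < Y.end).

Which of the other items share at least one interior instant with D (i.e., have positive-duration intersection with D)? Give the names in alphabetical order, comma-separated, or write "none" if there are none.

A, C, G, H, J, L, N, P, R, Z

Target D = [t=498, t=787].
A [t=141, t=683] → overlaps → yes.
B [t=280, t=452] → before → no.
C [t=360, t=606] → overlaps → yes.
F [t=382, t=498] → meets → no.
G [t=483, t=771] → overlaps → yes.
H [t=710, t=890] → overlapped-by → yes.
J [t=132, t=568] → overlaps → yes.
L [t=458, t=696] → overlaps → yes.
N [t=411, t=923] → contains → yes.
P [t=411, t=723] → overlaps → yes.
R [t=357, t=762] → overlaps → yes.
U [t=392, t=410] → before → no.
Z [t=568, t=1019] → overlapped-by → yes.
Result: A, C, G, H, J, L, N, P, R, Z.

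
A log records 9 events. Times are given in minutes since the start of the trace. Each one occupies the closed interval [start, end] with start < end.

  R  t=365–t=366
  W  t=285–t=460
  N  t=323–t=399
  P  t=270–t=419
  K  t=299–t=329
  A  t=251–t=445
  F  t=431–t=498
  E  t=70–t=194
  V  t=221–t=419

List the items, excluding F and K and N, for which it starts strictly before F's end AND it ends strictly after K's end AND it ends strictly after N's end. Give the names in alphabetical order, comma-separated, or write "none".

A, P, V, W

Conditions: its start is strictly before F's end (X.start < t=498) AND its end is strictly after K's end (X.end > t=329) AND its end is strictly after N's end (X.end > t=399).
A: start t=251 < t=498? ✓; end t=445 > t=329? ✓; end t=445 > t=399? ✓ → yes.
E: start t=70 < t=498? ✓; end t=194 > t=329? ✗; end t=194 > t=399? ✗ → no.
P: start t=270 < t=498? ✓; end t=419 > t=329? ✓; end t=419 > t=399? ✓ → yes.
R: start t=365 < t=498? ✓; end t=366 > t=329? ✓; end t=366 > t=399? ✗ → no.
V: start t=221 < t=498? ✓; end t=419 > t=329? ✓; end t=419 > t=399? ✓ → yes.
W: start t=285 < t=498? ✓; end t=460 > t=329? ✓; end t=460 > t=399? ✓ → yes.
Result: A, P, V, W.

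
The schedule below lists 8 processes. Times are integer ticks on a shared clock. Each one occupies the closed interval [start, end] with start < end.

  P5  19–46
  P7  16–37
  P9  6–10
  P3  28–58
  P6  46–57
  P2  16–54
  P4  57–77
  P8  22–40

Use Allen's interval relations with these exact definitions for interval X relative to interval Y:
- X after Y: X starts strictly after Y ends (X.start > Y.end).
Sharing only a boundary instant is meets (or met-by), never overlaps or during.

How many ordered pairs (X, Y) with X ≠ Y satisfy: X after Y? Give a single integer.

Checking all 56 ordered pairs for relation 'after'; matching pairs in alphabetical order:
(P2, P9): P2 after P9 ✓
(P3, P9): P3 after P9 ✓
(P4, P2): P4 after P2 ✓
(P4, P5): P4 after P5 ✓
(P4, P7): P4 after P7 ✓
(P4, P8): P4 after P8 ✓
(P4, P9): P4 after P9 ✓
(P5, P9): P5 after P9 ✓
(P6, P7): P6 after P7 ✓
(P6, P8): P6 after P8 ✓
(P6, P9): P6 after P9 ✓
(P7, P9): P7 after P9 ✓
(P8, P9): P8 after P9 ✓
Count: 13.

13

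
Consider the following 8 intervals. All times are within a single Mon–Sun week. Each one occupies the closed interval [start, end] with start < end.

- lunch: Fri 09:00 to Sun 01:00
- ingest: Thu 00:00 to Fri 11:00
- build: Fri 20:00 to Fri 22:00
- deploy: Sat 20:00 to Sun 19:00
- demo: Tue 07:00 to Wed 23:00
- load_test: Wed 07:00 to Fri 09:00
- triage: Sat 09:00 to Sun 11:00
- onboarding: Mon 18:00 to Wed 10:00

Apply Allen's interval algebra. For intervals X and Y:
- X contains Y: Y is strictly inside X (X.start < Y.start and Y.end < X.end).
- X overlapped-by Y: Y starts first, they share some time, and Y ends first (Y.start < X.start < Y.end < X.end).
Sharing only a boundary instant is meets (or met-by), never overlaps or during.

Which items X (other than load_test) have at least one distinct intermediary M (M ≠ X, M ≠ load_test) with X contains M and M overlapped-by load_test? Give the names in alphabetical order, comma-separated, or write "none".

none

Target load_test = [Wed 07:00, Fri 09:00].
Intermediaries M with M overlapped-by load_test: ingest.
Via ingest — items with X contains ingest: none.
Union: none.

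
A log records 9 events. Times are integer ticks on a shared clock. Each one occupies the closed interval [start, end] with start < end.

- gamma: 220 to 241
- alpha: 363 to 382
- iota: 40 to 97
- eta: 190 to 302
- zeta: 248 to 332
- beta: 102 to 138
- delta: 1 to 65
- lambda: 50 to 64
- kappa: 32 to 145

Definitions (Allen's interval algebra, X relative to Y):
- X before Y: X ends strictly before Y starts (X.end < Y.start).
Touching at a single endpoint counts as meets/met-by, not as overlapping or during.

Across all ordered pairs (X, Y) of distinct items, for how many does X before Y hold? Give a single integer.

27

Checking all 72 ordered pairs for relation 'before'; matching pairs in alphabetical order:
(beta, alpha): beta before alpha ✓
(beta, eta): beta before eta ✓
(beta, gamma): beta before gamma ✓
(beta, zeta): beta before zeta ✓
(delta, alpha): delta before alpha ✓
(delta, beta): delta before beta ✓
(delta, eta): delta before eta ✓
(delta, gamma): delta before gamma ✓
(delta, zeta): delta before zeta ✓
(eta, alpha): eta before alpha ✓
(gamma, alpha): gamma before alpha ✓
(gamma, zeta): gamma before zeta ✓
(iota, alpha): iota before alpha ✓
(iota, beta): iota before beta ✓
(iota, eta): iota before eta ✓
(iota, gamma): iota before gamma ✓
(iota, zeta): iota before zeta ✓
(kappa, alpha): kappa before alpha ✓
(kappa, eta): kappa before eta ✓
(kappa, gamma): kappa before gamma ✓
(kappa, zeta): kappa before zeta ✓
(lambda, alpha): lambda before alpha ✓
(lambda, beta): lambda before beta ✓
(lambda, eta): lambda before eta ✓
... plus 3 further pairs not listed.
Count: 27.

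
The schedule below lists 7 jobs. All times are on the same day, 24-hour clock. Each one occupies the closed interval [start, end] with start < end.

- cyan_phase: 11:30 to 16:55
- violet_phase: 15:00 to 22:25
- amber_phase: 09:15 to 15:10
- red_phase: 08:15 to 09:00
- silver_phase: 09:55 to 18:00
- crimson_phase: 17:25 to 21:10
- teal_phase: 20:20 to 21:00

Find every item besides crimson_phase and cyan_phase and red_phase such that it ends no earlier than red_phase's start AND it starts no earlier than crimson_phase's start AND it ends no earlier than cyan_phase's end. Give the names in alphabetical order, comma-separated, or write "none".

teal_phase

Conditions: its end is no earlier than red_phase's start (X.end >= 08:15) AND its start is no earlier than crimson_phase's start (X.start >= 17:25) AND its end is no earlier than cyan_phase's end (X.end >= 16:55).
amber_phase: end 15:10 >= 08:15? ✓; start 09:15 >= 17:25? ✗; end 15:10 >= 16:55? ✗ → no.
silver_phase: end 18:00 >= 08:15? ✓; start 09:55 >= 17:25? ✗; end 18:00 >= 16:55? ✓ → no.
teal_phase: end 21:00 >= 08:15? ✓; start 20:20 >= 17:25? ✓; end 21:00 >= 16:55? ✓ → yes.
violet_phase: end 22:25 >= 08:15? ✓; start 15:00 >= 17:25? ✗; end 22:25 >= 16:55? ✓ → no.
Result: teal_phase.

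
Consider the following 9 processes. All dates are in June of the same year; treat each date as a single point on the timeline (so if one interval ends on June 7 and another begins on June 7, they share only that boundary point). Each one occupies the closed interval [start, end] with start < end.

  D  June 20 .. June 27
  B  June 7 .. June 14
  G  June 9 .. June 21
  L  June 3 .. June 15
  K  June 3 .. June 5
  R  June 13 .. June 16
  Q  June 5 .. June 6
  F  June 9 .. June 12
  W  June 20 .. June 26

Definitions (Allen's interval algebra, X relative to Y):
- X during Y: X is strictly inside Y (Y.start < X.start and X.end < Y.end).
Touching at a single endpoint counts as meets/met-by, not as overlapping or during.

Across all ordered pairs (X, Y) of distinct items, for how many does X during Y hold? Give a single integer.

5

Checking all 72 ordered pairs for relation 'during'; matching pairs in alphabetical order:
(B, L): B during L ✓
(F, B): F during B ✓
(F, L): F during L ✓
(Q, L): Q during L ✓
(R, G): R during G ✓
Count: 5.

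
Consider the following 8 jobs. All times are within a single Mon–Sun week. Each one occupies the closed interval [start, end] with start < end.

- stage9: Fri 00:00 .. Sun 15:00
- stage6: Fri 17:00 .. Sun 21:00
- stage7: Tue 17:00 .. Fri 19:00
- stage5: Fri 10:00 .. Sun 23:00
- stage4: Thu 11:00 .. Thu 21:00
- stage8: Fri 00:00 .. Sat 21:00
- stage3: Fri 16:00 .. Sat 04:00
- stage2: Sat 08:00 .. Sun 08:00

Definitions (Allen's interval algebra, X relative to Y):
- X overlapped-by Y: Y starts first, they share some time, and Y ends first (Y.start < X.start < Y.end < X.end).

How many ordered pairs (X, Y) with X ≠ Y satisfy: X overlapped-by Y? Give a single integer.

Checking all 56 ordered pairs for relation 'overlapped-by'; matching pairs in alphabetical order:
(stage2, stage8): stage2 overlapped-by stage8 ✓
(stage3, stage7): stage3 overlapped-by stage7 ✓
(stage5, stage7): stage5 overlapped-by stage7 ✓
(stage5, stage8): stage5 overlapped-by stage8 ✓
(stage5, stage9): stage5 overlapped-by stage9 ✓
(stage6, stage3): stage6 overlapped-by stage3 ✓
(stage6, stage7): stage6 overlapped-by stage7 ✓
(stage6, stage8): stage6 overlapped-by stage8 ✓
(stage6, stage9): stage6 overlapped-by stage9 ✓
(stage8, stage7): stage8 overlapped-by stage7 ✓
(stage9, stage7): stage9 overlapped-by stage7 ✓
Count: 11.

11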